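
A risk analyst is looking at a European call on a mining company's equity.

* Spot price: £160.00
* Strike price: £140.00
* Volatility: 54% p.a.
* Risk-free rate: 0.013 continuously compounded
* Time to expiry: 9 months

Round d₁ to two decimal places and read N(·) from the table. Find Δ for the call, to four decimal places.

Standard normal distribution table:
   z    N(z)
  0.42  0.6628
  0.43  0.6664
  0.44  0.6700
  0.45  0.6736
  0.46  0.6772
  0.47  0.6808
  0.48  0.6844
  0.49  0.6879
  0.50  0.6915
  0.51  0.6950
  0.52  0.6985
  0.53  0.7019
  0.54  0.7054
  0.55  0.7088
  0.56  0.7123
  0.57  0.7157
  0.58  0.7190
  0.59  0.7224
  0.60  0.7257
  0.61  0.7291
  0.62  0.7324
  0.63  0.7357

0.7054

σ√T = 0.54 × 0.8660 = 0.4677
d₁ = [ln(160/140) + (0.013 + 0.54²/2)·0.75] / 0.4677 = [0.1335 + 0.1191] / 0.4677 = 0.5402 ≈ 0.54
N(d₁) = N(0.54) = 0.7054
Δ_call = N(d₁) = 0.7054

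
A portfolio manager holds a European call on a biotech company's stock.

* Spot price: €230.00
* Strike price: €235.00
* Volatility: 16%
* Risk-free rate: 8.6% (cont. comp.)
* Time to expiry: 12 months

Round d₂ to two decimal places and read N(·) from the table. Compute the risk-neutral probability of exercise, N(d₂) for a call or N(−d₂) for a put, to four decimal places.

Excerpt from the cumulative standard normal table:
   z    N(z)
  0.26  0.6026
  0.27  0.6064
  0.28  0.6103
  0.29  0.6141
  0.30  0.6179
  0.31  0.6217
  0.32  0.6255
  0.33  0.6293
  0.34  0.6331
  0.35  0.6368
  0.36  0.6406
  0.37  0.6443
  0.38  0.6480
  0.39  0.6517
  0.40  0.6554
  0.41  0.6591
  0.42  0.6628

σ√T = 0.16·√1 = 0.1600
d₁ = [ln(230/235) + (0.086 + 0.16²/2)·1] / 0.1600 = [-0.0215 + 0.0988] / 0.1600 = 0.4831 which rounds to 0.48
d₂ = d₁ − σ√T = 0.4831 − 0.1600 = 0.3231 which rounds to 0.32
Risk-neutral Pr[S_T > K] = N(d₂) = N(0.32) = 0.6255

0.6255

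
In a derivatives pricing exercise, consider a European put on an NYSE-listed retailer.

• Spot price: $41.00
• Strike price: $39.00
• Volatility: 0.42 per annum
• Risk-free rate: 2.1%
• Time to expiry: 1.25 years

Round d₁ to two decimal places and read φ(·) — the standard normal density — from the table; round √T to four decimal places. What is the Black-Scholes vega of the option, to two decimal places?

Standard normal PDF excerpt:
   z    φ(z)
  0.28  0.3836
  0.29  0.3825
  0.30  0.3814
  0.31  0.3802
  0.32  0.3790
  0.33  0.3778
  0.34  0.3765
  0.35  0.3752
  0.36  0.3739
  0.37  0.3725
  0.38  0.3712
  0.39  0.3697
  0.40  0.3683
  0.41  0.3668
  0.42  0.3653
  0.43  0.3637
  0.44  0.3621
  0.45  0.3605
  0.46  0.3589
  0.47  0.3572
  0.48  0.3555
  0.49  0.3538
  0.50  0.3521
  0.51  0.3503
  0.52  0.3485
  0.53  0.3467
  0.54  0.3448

T = 1.25;  σ√T = 0.4696
d₁ = [ln(41/39) + (0.021 + 0.42²/2)·1.25] / 0.4696 = [0.0500 + 0.1365] / 0.4696 = 0.3972 ⇒ 0.40
√T = √1.25 = 1.1180
φ(d₁) = φ(0.40) = 0.3683
vega = S·φ(d₁)·√T = 41·0.3683·1.1180 = 16.8821

16.88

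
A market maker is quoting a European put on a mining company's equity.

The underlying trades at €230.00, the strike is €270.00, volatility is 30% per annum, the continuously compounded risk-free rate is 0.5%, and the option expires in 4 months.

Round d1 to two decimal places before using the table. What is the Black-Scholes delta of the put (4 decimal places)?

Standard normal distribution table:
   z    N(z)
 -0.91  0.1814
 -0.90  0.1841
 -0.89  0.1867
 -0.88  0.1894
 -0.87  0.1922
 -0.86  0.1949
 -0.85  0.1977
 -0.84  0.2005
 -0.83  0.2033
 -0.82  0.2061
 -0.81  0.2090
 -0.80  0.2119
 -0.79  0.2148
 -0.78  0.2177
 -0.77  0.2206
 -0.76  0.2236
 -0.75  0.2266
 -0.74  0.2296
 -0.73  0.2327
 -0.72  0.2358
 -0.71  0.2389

T = 0.3333;  σ√T = 0.1732
d₁ = [ln(230/270) + (0.005 + ½·0.3²)·0.3333] / (σ√T) = (-0.1603 + 0.0167) / 0.1732 = -0.8295 → -0.83
N(d₁) = N(-0.83) = 0.2033
Δ_put = N(d₁) − 1 = 0.2033 − 1 = -0.7967

-0.7967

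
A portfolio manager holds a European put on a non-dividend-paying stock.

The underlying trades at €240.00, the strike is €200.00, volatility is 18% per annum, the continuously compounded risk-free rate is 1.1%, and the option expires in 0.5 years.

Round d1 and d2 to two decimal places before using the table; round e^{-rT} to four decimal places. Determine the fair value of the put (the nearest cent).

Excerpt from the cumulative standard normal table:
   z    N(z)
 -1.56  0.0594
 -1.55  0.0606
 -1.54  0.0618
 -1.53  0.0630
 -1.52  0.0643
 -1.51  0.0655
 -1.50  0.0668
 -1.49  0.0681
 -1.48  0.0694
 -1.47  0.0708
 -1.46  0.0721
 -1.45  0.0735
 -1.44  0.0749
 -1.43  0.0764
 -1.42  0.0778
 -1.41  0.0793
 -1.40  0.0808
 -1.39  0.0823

T = 0.5;  σ√T = 0.1273
d₁ = [ln(240/200) + (0.011 + 0.18²/2)·0.5] / 0.1273 = [0.1823 + 0.0136] / 0.1273 = 1.5393 ⇒ 1.54
d₂ = d₁ − σ√T = 1.5393 − 0.1273 = 1.4120 ⇒ 1.41
exp(−rT) = exp(−0.011·0.5) = 0.9945
P = 200·0.9945·N(-1.41) − 240·N(-1.54) = 200·0.9945·0.0793 − 240·0.0618 = 15.7728 − 14.8320 = 0.9408

€0.94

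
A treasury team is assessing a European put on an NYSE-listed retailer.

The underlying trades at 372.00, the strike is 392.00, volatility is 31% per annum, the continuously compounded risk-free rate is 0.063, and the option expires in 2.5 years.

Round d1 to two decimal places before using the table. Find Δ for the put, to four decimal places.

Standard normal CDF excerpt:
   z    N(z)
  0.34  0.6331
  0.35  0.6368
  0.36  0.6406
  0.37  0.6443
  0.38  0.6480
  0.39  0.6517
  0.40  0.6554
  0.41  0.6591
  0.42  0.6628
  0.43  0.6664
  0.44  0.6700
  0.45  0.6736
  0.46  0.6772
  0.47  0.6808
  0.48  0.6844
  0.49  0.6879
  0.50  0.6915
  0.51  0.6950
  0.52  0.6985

-0.3228

T = 2.5;  σ√T = 0.4902
d₁ = [ln(372/392) + (0.063 + 0.31²/2)·2.5] / 0.4902 = [-0.0524 + 0.2776] / 0.4902 = 0.4596 ⇒ 0.46
N(d₁) = N(0.46) = 0.6772
Δ_put = N(d₁) − 1 = 0.6772 − 1 = -0.3228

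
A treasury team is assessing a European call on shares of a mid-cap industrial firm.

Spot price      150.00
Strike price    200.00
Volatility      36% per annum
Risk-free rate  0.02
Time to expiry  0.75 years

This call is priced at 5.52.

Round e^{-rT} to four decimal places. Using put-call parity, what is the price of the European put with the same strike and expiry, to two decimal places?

exp(−rT) = exp(−0.02·0.75) = 0.9851
Put-call parity: C − P = S − K·e^(−rT) = 150 − 200·0.9851 = 150 − 197.0200 = -47.0200
P = C − (C − P) = 5.52 − (-47.0200) = 52.5400

52.54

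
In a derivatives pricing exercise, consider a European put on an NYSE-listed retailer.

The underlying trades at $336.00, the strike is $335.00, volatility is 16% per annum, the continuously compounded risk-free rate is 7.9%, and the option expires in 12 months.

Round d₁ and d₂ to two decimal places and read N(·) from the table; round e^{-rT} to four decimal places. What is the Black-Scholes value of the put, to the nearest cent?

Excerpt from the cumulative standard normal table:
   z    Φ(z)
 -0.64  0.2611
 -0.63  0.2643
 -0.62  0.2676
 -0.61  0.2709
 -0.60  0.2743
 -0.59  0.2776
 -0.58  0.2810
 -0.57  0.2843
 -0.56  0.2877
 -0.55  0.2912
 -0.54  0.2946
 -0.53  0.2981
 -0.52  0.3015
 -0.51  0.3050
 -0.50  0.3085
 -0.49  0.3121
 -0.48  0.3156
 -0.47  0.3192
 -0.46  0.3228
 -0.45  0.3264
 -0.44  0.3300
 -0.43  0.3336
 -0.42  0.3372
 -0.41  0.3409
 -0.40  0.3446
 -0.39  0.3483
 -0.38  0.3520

$9.99

σ√T = 0.16 × 1.0000 = 0.1600
ln(S/K) + (r + σ²/2)T = ln(336/335) + (0.079 + 0.16²/2)·1 = 0.0030 + 0.0918 = 0.0948
d₁ = 0.0948 / 0.1600 = 0.5924 ⇒ 0.59
d₂ = d₁ − σ√T = 0.5924 − 0.1600 = 0.4324 ⇒ 0.43
exp(−rT) = exp(−0.079·1) = 0.9240
P = 335·0.9240·N(-0.43) − 336·N(-0.59) = 335·0.9240·0.3336 − 336·0.2776 = 103.2625 − 93.2736 = 9.9889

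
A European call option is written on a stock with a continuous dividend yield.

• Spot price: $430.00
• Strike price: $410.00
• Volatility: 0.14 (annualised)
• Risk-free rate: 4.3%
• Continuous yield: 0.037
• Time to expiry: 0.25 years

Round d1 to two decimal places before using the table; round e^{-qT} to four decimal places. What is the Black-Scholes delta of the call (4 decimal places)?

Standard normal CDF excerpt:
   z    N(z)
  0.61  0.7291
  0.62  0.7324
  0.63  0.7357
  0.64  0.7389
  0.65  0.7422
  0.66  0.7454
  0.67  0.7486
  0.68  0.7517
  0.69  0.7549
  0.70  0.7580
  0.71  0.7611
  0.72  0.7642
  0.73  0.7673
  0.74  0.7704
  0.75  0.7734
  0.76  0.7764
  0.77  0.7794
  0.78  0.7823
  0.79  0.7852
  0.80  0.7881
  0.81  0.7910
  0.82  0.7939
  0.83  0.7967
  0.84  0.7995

0.7633

σ√T = 0.14·√0.25 = 0.0700
ln(S/K) + (r − q + σ²/2)T = ln(430/410) + (0.043 − 0.037 + 0.14²/2)·0.25 = 0.0476 + 0.0040 = 0.0516
d₁ = 0.0516 / 0.0700 = 0.7368 ≈ 0.74
N(d₁) = N(0.74) = 0.7704
Δ_call = exp(−qT)·N(d₁) = 0.9908·0.7704 = 0.7633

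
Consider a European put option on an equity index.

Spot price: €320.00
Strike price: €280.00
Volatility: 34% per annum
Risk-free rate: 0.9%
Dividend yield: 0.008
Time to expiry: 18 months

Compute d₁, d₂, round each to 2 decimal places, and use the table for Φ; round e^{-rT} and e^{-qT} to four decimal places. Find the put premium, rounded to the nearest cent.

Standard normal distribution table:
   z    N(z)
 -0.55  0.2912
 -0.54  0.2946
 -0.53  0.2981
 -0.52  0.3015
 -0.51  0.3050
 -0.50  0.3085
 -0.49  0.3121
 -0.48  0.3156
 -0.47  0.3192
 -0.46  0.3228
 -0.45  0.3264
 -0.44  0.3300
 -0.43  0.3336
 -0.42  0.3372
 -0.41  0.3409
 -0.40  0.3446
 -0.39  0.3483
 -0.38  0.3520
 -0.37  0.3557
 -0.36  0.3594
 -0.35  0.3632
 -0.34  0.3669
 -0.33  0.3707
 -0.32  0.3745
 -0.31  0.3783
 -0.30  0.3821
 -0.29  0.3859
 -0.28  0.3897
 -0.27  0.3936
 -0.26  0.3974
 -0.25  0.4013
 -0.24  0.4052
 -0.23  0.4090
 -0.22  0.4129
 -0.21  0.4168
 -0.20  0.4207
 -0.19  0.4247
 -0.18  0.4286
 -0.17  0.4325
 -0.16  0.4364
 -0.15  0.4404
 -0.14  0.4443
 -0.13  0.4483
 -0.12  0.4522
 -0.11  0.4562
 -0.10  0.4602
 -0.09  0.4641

σ√T = 0.34·√1.5 = 0.4164
d₁ = [ln(320/280) + (0.009 − 0.008 + 0.34²/2)·1.5] / 0.4164 = [0.1335 + 0.0882] / 0.4164 = 0.5325 → 0.53
d₂ = d₁ − σ√T = 0.5325 − 0.4164 = 0.1161 → 0.12
exp(−qT) = exp(−0.008·1.5) = 0.9881;  exp(−rT) = exp(−0.009·1.5) = 0.9866
P = 280·0.9866·N(-0.12) − 320·0.9881·N(-0.53) = 280·0.9866·0.4522 − 320·0.9881·0.2981 = 124.9193 − 94.2568 = 30.6625

€30.66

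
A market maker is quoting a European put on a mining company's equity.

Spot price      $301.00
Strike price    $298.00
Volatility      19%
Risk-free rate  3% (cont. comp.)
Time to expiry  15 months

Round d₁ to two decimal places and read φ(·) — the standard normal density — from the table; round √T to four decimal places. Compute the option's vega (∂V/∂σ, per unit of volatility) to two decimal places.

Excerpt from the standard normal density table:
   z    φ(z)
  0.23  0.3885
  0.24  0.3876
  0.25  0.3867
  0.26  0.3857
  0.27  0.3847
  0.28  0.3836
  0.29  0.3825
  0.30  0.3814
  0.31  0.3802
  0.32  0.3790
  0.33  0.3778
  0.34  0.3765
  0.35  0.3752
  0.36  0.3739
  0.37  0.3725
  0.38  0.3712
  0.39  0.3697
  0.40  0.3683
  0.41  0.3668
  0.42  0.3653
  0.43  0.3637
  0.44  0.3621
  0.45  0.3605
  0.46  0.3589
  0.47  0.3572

127.14

σ√T = 0.19 × 1.1180 = 0.2124
d₁ = [ln(301/298) + (0.03 + ½·0.19²)·1.25] / (σ√T) = (0.0100 + 0.0601) / 0.2124 = 0.3299 ≈ 0.33
√T = √1.25 = 1.1180
φ(d₁) = φ(0.33) = 0.3778
vega = S·φ(d₁)·√T = 301·0.3778·1.1180 = 127.1365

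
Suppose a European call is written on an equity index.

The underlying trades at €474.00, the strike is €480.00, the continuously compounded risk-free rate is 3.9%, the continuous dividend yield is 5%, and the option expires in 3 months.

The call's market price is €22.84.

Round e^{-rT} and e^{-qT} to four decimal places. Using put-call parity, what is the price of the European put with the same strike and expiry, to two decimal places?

€30.06

e^(−qT) = e^(−0.05·0.25) = 0.9876;  e^(−rT) = e^(−0.039·0.25) = 0.9903
Put-call parity: C − P = S·e^(−qT) − K·e^(−rT) = 474·0.9876 − 480·0.9903 = 468.1224 − 475.3440 = -7.2216
P = C − (C − P) = 22.84 − (-7.2216) = 30.0616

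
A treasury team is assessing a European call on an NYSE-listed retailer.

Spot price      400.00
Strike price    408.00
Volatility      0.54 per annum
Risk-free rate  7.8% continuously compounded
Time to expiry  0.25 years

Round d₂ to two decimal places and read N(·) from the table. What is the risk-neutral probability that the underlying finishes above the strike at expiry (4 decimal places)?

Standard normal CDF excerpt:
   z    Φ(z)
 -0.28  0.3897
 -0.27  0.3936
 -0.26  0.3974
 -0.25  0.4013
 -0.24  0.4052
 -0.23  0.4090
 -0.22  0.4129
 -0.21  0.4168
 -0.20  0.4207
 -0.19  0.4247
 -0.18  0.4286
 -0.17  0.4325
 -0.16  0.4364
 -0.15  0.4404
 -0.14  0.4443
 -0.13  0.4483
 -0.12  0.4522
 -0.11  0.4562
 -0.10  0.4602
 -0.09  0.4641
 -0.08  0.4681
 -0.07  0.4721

0.4443

σ√T = 0.54 × 0.5000 = 0.2700
ln(S/K) + (r + σ²/2)T = ln(400/408) + (0.078 + 0.54²/2)·0.25 = -0.0198 + 0.0559 = 0.0361
d₁ = 0.0361 / 0.2700 = 0.1339 → 0.13
d₂ = d₁ − σ√T = 0.1339 − 0.2700 = -0.1361 → -0.14
Risk-neutral Pr[S_T > K] = N(d₂) = N(-0.14) = 0.4443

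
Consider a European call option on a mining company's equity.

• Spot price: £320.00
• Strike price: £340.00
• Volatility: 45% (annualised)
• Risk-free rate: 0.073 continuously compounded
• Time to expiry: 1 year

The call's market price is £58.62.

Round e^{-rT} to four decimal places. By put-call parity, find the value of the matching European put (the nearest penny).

£54.68

e^(−rT) = e^(−0.073·1) = 0.9296
Put-call parity: C − P = S − K·e^(−rT) = 320 − 340·0.9296 = 320 − 316.0640 = 3.9360
P = C − (C − P) = 58.62 − (3.9360) = 54.6840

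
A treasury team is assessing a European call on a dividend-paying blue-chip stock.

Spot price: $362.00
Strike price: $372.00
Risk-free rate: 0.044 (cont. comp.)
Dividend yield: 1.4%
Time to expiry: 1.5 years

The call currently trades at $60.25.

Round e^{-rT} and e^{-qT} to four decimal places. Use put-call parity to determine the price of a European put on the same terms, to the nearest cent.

e^(−qT) = e^(−0.014·1.5) = 0.9792;  e^(−rT) = e^(−0.044·1.5) = 0.9361
Put-call parity: C − P = S·e^(−qT) − K·e^(−rT) = 362·0.9792 − 372·0.9361 = 354.4704 − 348.2292 = 6.2412
P = C − (C − P) = 60.25 − (6.2412) = 54.0088

$54.01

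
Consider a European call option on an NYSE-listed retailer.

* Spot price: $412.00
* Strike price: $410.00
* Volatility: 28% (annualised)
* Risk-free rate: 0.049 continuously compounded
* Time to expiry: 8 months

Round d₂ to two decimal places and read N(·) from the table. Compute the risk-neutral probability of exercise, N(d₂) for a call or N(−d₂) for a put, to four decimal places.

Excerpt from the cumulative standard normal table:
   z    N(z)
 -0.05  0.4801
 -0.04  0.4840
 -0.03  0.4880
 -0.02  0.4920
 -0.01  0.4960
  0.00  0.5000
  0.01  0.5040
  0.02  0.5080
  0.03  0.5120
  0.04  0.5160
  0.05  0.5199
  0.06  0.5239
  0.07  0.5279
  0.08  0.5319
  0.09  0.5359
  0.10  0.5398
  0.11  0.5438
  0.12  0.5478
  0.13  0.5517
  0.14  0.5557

T = 0.6667;  σ√T = 0.2286
d₁ = [ln(412/410) + (0.049 + 0.28²/2)·0.6667] / 0.2286 = [0.0049 + 0.0588] / 0.2286 = 0.2785 ≈ 0.28
d₂ = d₁ − σ√T = 0.2785 − 0.2286 = 0.0499 ≈ 0.05
Risk-neutral Pr[S_T > K] = N(d₂) = N(0.05) = 0.5199

0.5199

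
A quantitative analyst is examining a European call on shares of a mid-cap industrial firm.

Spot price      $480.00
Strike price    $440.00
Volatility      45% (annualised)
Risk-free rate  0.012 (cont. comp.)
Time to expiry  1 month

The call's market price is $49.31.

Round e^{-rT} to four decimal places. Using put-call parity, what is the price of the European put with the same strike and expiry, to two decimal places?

e^(−rT) = e^(−0.012·0.08333) = 0.9990
Put-call parity: C − P = S − K·e^(−rT) = 480 − 440·0.9990 = 480 − 439.5600 = 40.4400
P = C − (C − P) = 49.31 − (40.4400) = 8.8700

$8.87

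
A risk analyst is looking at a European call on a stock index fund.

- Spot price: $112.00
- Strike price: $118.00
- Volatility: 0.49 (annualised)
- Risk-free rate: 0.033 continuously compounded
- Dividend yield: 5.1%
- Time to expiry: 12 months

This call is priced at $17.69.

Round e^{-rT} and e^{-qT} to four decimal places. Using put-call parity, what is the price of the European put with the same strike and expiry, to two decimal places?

e^(−qT) = e^(−0.051·1) = 0.9503;  e^(−rT) = e^(−0.033·1) = 0.9675
Put-call parity: C − P = S·e^(−qT) − K·e^(−rT) = 112·0.9503 − 118·0.9675 = 106.4336 − 114.1650 = -7.7314
P = C − (C − P) = 17.69 − (-7.7314) = 25.4214

$25.42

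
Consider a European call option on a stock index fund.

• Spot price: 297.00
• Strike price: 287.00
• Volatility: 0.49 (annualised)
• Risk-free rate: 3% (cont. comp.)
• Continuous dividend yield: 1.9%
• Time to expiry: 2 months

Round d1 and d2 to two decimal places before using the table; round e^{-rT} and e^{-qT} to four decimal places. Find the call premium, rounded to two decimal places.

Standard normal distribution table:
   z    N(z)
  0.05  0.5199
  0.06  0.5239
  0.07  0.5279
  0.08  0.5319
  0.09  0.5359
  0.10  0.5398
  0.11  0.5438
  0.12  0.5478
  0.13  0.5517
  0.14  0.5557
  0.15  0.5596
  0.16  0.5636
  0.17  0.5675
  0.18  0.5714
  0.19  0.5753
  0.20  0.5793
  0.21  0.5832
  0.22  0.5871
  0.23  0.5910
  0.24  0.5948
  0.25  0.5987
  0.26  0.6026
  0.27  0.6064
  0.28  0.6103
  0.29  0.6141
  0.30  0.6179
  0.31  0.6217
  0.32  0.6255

σ√T = 0.49·√0.1667 = 0.2000
ln(S/K) + (r − q + σ²/2)T = ln(297/287) + (0.03 − 0.019 + 0.49²/2)·0.1667 = 0.0342 + 0.0218 = 0.0561
d₁ = 0.0561 / 0.2000 = 0.2804 → 0.28
d₂ = d₁ − σ√T = 0.2804 − 0.2000 = 0.0804 → 0.08
exp(−qT) = exp(−0.019·0.1667) = 0.9968;  exp(−rT) = exp(−0.03·0.1667) = 0.9950
N(d₁) = N(0.28) = 0.6103;  N(d₂) = N(0.08) = 0.5319
C = 297·0.9968·0.6103 − 287·0.9950·0.5319 = 180.6791 − 151.8920 = 28.7870

28.79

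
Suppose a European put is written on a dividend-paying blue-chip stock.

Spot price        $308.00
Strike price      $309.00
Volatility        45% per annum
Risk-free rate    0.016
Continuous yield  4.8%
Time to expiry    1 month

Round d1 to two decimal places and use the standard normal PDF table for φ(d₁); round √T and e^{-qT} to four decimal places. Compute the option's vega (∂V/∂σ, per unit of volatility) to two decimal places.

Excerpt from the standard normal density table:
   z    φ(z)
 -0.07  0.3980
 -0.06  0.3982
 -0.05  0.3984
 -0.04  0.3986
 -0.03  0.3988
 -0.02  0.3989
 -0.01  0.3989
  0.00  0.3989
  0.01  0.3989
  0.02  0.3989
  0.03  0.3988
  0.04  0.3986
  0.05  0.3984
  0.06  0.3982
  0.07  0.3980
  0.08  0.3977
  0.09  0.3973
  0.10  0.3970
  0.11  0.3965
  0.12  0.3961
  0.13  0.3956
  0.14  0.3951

35.33

σ√T = 0.45 × 0.2887 = 0.1299
ln(S/K) + (r − q + σ²/2)T = ln(308/309) + (0.016 − 0.048 + 0.45²/2)·0.08333 = -0.0032 + 0.0058 = 0.0025
d₁ = 0.0025 / 0.1299 = 0.0195 → 0.02
√T = √0.08333 = 0.2887
φ(d₁) = φ(0.02) = 0.3989
exp(−qT) = exp(−0.048·0.08333) = 0.9960
vega = S·exp(−qT)·φ(d₁)·√T = 308·0.9960·0.3989·0.2887 = 35.3281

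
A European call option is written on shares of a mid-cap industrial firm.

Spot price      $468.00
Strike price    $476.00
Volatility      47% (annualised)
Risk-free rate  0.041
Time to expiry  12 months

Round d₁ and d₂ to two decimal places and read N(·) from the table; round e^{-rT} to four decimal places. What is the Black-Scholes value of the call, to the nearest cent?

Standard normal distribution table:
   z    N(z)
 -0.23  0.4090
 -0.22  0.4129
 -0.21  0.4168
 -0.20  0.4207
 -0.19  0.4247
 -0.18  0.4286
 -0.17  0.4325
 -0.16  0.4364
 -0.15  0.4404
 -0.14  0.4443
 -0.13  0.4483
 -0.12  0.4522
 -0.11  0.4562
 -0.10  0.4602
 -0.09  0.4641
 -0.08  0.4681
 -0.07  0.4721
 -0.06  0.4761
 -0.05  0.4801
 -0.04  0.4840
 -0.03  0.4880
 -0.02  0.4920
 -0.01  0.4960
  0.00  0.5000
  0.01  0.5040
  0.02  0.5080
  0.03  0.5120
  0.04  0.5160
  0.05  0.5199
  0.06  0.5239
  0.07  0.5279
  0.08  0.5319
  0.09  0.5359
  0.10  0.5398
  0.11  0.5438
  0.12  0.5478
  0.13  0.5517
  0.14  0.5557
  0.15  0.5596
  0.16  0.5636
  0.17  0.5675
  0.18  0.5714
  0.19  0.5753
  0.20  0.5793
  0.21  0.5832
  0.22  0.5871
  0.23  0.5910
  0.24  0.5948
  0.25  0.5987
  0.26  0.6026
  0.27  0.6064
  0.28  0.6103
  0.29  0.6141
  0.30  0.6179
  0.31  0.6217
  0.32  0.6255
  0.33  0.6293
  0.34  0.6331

σ√T = 0.47 × 1.0000 = 0.4700
d₁ = [ln(468/476) + (0.041 + 0.47²/2)·1] / 0.4700 = [-0.0169 + 0.1515] / 0.4700 = 0.2862 ≈ 0.29
d₂ = d₁ − σ√T = 0.2862 − 0.4700 = -0.1838 ≈ -0.18
e^(−rT) = e^(−0.041·1) = 0.9598
C = 468·N(0.29) − 476·0.9598·N(-0.18) = 468·0.6141 − 476·0.9598·0.4286 = 287.3988 − 195.8123 = 91.5865

$91.59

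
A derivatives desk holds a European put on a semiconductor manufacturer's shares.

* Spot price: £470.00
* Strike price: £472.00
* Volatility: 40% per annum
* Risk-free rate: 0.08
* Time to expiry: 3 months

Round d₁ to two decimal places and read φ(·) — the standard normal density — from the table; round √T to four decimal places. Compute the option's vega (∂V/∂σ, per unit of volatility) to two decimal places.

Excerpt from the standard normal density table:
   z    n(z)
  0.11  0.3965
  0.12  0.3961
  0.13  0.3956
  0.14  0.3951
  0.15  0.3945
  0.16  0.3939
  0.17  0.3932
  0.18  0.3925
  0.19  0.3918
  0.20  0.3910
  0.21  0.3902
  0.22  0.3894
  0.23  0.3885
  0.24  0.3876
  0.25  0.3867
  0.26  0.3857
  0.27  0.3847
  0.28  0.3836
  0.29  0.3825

92.24

σ√T = 0.4·√0.25 = 0.2000
d₁ = [ln(470/472) + (0.08 + 0.4²/2)·0.25] / 0.2000 = [-0.0042 + 0.0400] / 0.2000 = 0.1788 → 0.18
√T = √0.25 = 0.5000
φ(d₁) = φ(0.18) = 0.3925
vega = S·φ(d₁)·√T = 470·0.3925·0.5000 = 92.2375
(Call and put vega coincide under Black-Scholes.)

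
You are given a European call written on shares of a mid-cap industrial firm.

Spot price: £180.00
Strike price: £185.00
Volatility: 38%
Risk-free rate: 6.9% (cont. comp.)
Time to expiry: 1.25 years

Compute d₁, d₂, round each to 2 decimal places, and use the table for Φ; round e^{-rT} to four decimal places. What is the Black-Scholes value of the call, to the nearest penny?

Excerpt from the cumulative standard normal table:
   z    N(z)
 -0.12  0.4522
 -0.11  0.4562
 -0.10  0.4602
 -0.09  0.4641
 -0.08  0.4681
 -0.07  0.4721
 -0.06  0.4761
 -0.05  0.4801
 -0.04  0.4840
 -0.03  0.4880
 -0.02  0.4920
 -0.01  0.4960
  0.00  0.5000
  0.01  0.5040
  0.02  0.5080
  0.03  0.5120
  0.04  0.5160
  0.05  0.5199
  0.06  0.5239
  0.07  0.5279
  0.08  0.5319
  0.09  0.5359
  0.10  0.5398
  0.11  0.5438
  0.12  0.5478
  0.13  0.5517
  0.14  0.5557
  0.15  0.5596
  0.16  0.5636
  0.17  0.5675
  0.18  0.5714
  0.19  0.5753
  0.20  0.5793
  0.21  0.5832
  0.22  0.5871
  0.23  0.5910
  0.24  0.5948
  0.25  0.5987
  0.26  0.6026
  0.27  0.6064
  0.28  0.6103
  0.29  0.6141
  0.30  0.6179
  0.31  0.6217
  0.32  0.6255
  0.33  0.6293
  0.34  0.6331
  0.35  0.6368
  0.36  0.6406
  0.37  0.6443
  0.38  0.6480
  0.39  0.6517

σ√T = 0.38 × 1.1180 = 0.4249
ln(S/K) + (r + σ²/2)T = ln(180/185) + (0.069 + 0.38²/2)·1.25 = -0.0274 + 0.1765 = 0.1491
d₁ = 0.1491 / 0.4249 = 0.3509 → 0.35
d₂ = d₁ − σ√T = 0.3509 − 0.4249 = -0.0739 → -0.07
e^(−rT) = e^(−0.069·1.25) = 0.9174
N(d₁) = N(0.35) = 0.6368;  N(d₂) = N(-0.07) = 0.4721
C = 180·0.6368 − 185·0.9174·0.4721 = 114.6240 − 80.1243 = 34.4997

£34.50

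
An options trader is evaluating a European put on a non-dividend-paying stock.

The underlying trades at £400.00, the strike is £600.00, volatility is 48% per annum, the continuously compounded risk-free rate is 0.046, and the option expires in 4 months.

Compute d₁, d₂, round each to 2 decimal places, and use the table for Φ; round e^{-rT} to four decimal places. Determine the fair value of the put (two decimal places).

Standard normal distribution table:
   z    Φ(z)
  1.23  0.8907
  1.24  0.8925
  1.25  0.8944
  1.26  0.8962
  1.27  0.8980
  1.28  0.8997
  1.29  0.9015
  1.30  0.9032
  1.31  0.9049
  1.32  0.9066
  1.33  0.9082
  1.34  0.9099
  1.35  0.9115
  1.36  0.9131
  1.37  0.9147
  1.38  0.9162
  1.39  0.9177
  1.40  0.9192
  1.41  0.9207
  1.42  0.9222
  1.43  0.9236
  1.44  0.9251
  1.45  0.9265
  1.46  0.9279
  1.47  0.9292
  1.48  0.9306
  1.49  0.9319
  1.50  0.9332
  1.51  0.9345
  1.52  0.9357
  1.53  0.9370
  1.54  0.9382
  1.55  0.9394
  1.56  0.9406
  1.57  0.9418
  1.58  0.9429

σ√T = 0.48·√0.3333 = 0.2771
d₁ = [ln(400/600) + (0.046 + ½·0.48²)·0.3333] / (σ√T) = (-0.4055 + 0.0537) / 0.2771 = -1.2692 ⇒ -1.27
d₂ = -1.2692 − 0.2771 = -1.5463 ⇒ -1.55
e^(−rT) = e^(−0.046·0.3333) = 0.9848
N(−d₂) = N(1.55) = 0.9394;  N(−d₁) = N(1.27) = 0.8980
P = 600·0.9848·0.9394 − 400·0.8980 = 555.0727 − 359.2000 = 195.8727

£195.87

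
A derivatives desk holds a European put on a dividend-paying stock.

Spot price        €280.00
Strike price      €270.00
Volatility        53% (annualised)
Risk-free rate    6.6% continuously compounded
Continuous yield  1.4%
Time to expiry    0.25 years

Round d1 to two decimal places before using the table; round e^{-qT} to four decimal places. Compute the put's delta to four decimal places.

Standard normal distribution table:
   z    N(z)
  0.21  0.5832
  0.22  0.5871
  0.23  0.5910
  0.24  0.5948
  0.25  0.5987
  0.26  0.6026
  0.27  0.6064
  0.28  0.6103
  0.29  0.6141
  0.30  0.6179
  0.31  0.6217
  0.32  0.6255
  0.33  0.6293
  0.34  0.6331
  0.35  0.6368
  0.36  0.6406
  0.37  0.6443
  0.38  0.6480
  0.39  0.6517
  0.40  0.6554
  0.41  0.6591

-0.3732

σ√T = 0.53 × 0.5000 = 0.2650
ln(S/K) + (r − q + σ²/2)T = ln(280/270) + (0.066 − 0.014 + 0.53²/2)·0.25 = 0.0364 + 0.0481 = 0.0845
d₁ = 0.0845 / 0.2650 = 0.3188 ≈ 0.32
N(d₁) = N(0.32) = 0.6255
Δ_put = e^(−qT)·(N(d₁) − 1) = 0.9965·(0.6255 − 1) = -0.3732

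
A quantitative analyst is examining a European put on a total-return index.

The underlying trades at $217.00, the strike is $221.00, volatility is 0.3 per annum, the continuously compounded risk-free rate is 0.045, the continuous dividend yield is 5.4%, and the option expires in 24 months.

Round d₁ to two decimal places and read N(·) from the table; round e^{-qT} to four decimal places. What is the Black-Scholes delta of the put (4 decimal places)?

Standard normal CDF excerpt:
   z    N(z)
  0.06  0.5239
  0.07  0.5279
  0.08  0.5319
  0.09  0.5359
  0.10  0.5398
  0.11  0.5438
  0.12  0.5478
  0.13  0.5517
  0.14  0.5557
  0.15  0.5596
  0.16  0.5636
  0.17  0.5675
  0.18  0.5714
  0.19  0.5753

T = 2;  σ√T = 0.4243
d₁ = [ln(217/221) + (0.045 − 0.054 + ½·0.3²)·2] / (σ√T) = (-0.0183 + 0.0720) / 0.4243 = 0.1267 → 0.13
N(d₁) = N(0.13) = 0.5517
Δ_put = exp(−qT)·(N(d₁) − 1) = 0.8976·(0.5517 − 1) = -0.4024

-0.4024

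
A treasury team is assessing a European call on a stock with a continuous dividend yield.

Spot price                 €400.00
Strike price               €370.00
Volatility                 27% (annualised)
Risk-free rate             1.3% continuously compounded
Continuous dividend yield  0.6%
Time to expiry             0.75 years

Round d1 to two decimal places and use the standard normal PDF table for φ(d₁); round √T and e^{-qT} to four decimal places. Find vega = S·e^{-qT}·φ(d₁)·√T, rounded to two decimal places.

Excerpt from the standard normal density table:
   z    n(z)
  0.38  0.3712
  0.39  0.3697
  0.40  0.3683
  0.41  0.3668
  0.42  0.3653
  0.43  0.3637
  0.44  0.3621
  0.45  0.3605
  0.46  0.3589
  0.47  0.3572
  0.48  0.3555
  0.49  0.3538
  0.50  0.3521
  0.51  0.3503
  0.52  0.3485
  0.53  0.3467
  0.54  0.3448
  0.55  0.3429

T = 0.75;  σ√T = 0.2338
d₁ = [ln(400/370) + (0.013 − 0.006 + 0.27²/2)·0.75] / 0.2338 = [0.0780 + 0.0326] / 0.2338 = 0.4728 which rounds to 0.47
√T = √0.75 = 0.8660
φ(d₁) = φ(0.47) = 0.3572
exp(−qT) = exp(−0.006·0.75) = 0.9955
vega = S·exp(−qT)·φ(d₁)·√T = 400·0.9955·0.3572·0.8660 = 123.1773

123.18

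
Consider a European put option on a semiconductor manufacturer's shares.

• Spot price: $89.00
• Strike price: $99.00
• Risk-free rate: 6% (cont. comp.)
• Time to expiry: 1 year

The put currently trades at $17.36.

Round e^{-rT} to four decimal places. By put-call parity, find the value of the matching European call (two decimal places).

e^(−rT) = e^(−0.06·1) = 0.9418
Put-call parity: C − P = S − K·e^(−rT) = 89 − 99·0.9418 = 89 − 93.2382 = -4.2382
C = P + (C − P) = 17.36 + (-4.2382) = 13.1218

$13.12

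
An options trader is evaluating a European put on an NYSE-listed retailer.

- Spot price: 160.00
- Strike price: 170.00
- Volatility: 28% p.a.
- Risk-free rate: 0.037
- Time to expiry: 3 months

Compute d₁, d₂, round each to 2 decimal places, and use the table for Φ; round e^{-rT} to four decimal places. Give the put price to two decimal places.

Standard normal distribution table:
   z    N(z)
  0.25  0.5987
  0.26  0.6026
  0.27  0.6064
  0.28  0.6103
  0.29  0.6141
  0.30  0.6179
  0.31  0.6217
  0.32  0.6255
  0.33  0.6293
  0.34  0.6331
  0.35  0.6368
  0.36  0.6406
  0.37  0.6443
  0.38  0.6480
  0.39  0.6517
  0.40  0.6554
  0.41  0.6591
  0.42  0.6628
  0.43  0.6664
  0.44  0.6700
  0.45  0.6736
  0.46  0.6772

13.99

T = 0.25;  σ√T = 0.1400
d₁ = [ln(160/170) + (0.037 + ½·0.28²)·0.25] / (σ√T) = (-0.0606 + 0.0191) / 0.1400 = -0.2970 → -0.30
d₂ = -0.2970 − 0.1400 = -0.4370 → -0.44
exp(−rT) = exp(−0.037·0.25) = 0.9908
N(−d₂) = N(0.44) = 0.6700;  N(−d₁) = N(0.30) = 0.6179
P = 170·0.9908·0.6700 − 160·0.6179 = 112.8521 − 98.8640 = 13.9881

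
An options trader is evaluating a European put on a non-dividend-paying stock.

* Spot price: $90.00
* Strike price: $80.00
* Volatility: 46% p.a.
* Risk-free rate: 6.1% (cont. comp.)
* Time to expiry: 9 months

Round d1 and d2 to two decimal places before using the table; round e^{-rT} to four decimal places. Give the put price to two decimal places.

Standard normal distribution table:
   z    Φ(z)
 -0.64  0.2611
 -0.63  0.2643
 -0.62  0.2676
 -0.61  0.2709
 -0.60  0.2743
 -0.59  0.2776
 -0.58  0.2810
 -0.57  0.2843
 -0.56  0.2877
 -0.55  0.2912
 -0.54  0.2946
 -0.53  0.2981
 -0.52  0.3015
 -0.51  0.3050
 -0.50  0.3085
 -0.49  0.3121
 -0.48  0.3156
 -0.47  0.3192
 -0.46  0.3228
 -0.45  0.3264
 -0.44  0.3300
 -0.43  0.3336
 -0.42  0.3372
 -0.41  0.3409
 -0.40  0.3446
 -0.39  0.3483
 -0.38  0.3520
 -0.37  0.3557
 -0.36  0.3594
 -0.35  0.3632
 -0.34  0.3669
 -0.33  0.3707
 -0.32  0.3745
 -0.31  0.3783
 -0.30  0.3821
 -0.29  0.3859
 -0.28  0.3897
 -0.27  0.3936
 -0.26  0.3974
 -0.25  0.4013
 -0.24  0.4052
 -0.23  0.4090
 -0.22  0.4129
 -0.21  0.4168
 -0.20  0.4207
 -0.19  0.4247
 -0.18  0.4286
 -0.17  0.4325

σ√T = 0.46 × 0.8660 = 0.3984
d₁ = [ln(90/80) + (0.061 + 0.46²/2)·0.75] / 0.3984 = [0.1178 + 0.1251] / 0.3984 = 0.6097 ≈ 0.61
d₂ = d₁ − σ√T = 0.6097 − 0.3984 = 0.2113 ≈ 0.21
exp(−rT) = exp(−0.061·0.75) = 0.9553
N(−d₂) = N(-0.21) = 0.4168;  N(−d₁) = N(-0.61) = 0.2709
P = 80·0.9553·0.4168 − 90·0.2709 = 31.8535 − 24.3810 = 7.4725

$7.47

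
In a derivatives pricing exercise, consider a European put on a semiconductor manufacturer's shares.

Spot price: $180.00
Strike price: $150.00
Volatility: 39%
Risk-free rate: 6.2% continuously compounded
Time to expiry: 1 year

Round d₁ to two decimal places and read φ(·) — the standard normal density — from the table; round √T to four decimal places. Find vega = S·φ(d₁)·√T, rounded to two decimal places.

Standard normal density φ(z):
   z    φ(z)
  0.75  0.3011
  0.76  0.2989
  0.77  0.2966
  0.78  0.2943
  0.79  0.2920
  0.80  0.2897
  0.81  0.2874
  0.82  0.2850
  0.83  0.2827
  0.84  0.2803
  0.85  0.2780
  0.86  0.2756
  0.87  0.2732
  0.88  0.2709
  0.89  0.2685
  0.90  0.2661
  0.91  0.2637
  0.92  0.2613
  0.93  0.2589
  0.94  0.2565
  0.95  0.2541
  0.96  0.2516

σ√T = 0.39·√1 = 0.3900
d₁ = [ln(180/150) + (0.062 + 0.39²/2)·1] / 0.3900 = [0.1823 + 0.1381] / 0.3900 = 0.8215 which rounds to 0.82
√T = √1 = 1.0000
φ(d₁) = φ(0.82) = 0.2850
vega = S·φ(d₁)·√T = 180·0.2850·1.0000 = 51.3000
(Vega is the same for a European call and put with the same parameters.)

51.30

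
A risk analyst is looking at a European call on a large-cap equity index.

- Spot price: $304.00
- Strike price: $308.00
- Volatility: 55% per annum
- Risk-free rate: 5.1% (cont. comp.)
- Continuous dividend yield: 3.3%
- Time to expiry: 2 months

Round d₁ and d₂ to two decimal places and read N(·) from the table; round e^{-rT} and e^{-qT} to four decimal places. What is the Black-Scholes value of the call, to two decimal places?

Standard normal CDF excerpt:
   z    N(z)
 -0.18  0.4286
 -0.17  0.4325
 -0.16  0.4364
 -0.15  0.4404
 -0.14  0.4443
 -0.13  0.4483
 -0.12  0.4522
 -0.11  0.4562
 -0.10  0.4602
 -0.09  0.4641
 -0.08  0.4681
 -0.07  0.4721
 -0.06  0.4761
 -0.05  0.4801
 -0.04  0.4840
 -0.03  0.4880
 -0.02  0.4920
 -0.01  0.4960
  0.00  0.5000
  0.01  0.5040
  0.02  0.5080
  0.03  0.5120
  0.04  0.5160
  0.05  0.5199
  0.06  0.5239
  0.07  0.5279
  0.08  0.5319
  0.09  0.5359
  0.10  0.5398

σ√T = 0.55 × 0.4082 = 0.2245
ln(S/K) + (r − q + σ²/2)T = ln(304/308) + (0.051 − 0.033 + 0.55²/2)·0.1667 = -0.0131 + 0.0282 = 0.0151
d₁ = 0.0151 / 0.2245 = 0.0674 ≈ 0.07
d₂ = d₁ − σ√T = 0.0674 − 0.2245 = -0.1571 ≈ -0.16
exp(−qT) = exp(−0.033·0.1667) = 0.9945;  exp(−rT) = exp(−0.051·0.1667) = 0.9915
N(d₁) = N(0.07) = 0.5279;  N(d₂) = N(-0.16) = 0.4364
C = 304·0.9945·0.5279 − 308·0.9915·0.4364 = 159.5990 − 133.2687 = 26.3302

$26.33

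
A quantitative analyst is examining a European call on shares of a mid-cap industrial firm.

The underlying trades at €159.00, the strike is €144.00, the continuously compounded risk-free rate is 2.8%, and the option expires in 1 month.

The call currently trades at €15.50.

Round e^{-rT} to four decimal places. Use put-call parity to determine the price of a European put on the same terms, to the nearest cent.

€0.17

exp(−rT) = exp(−0.028·0.08333) = 0.9977
Put-call parity: C − P = S − K·e^(−rT) = 159 − 144·0.9977 = 159 − 143.6688 = 15.3312
P = C − (C − P) = 15.50 − (15.3312) = 0.1688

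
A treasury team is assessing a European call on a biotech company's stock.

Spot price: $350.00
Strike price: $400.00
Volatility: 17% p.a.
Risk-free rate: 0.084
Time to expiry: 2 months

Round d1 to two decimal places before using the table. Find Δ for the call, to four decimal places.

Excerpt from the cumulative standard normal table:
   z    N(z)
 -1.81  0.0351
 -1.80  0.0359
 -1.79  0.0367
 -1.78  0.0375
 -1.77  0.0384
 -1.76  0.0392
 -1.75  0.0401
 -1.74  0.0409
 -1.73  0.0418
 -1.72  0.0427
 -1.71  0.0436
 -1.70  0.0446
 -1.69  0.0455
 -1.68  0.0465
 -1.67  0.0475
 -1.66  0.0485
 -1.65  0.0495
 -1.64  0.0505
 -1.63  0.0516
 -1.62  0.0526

T = 0.1667;  σ√T = 0.0694
d₁ = [ln(350/400) + (0.084 + ½·0.17²)·0.1667] / (σ√T) = (-0.1335 + 0.0164) / 0.0694 = -1.6876 → -1.69
N(d₁) = N(-1.69) = 0.0455
Δ_call = N(d₁) = 0.0455

0.0455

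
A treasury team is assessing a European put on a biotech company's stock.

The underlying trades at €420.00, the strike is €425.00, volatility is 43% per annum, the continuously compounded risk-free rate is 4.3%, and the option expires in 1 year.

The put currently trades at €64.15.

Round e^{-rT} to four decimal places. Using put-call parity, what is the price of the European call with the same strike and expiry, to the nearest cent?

e^(−rT) = e^(−0.043·1) = 0.9579
Put-call parity: C − P = S − K·e^(−rT) = 420 − 425·0.9579 = 420 − 407.1075 = 12.8925
C = P + (C − P) = 64.15 + (12.8925) = 77.0425

€77.04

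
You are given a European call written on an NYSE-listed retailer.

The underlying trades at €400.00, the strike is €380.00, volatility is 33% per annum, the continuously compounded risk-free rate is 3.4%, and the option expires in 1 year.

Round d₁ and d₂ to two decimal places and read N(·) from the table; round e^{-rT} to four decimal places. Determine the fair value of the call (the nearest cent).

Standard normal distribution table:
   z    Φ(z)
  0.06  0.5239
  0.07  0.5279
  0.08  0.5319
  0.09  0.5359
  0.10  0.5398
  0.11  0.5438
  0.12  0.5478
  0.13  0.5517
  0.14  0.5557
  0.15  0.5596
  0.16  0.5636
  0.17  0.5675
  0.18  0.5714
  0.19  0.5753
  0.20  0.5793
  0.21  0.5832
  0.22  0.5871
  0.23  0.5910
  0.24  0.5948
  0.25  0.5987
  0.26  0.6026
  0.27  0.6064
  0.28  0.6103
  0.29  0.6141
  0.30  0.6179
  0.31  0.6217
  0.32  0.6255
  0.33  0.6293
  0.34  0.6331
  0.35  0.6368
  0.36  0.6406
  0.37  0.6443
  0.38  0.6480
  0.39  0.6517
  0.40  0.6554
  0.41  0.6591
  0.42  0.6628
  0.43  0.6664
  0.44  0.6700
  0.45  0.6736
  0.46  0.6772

€68.28

σ√T = 0.33 × 1.0000 = 0.3300
d₁ = [ln(400/380) + (0.034 + 0.33²/2)·1] / 0.3300 = [0.0513 + 0.0885] / 0.3300 = 0.4235 ⇒ 0.42
d₂ = d₁ − σ√T = 0.4235 − 0.3300 = 0.0935 ⇒ 0.09
exp(−rT) = exp(−0.034·1) = 0.9666
C = 400·N(0.42) − 380·0.9666·N(0.09) = 400·0.6628 − 380·0.9666·0.5359 = 265.1200 − 196.8404 = 68.2796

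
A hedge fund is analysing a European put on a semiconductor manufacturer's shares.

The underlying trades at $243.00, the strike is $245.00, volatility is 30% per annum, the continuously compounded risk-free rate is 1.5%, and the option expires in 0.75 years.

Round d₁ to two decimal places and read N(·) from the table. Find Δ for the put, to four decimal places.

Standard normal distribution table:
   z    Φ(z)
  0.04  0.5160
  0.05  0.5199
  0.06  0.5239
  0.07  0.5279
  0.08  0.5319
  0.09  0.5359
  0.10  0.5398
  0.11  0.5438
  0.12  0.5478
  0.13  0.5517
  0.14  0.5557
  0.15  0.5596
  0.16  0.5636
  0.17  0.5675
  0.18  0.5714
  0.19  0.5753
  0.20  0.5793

σ√T = 0.3 × 0.8660 = 0.2598
ln(S/K) + (r + σ²/2)T = ln(243/245) + (0.015 + 0.3²/2)·0.75 = -0.0082 + 0.0450 = 0.0368
d₁ = 0.0368 / 0.2598 = 0.1417 which rounds to 0.14
N(d₁) = N(0.14) = 0.5557
Δ_put = N(d₁) − 1 = 0.5557 − 1 = -0.4443

-0.4443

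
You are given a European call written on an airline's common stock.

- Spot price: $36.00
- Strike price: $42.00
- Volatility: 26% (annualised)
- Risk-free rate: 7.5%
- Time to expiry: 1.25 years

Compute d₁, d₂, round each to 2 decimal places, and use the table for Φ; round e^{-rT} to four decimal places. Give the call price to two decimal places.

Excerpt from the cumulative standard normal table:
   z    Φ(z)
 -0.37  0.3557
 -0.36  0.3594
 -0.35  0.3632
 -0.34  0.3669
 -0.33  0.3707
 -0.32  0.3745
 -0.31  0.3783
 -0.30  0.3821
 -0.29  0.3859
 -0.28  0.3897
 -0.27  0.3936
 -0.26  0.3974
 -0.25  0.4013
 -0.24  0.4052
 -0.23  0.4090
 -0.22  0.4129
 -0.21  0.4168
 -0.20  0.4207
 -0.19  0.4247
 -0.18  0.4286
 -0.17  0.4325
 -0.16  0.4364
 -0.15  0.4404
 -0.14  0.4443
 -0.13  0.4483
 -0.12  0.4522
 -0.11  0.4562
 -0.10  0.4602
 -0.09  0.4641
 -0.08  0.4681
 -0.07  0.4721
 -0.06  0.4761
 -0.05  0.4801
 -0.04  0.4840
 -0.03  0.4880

$3.25

σ√T = 0.26 × 1.1180 = 0.2907
d₁ = [ln(36/42) + (0.075 + ½·0.26²)·1.25] / (σ√T) = (-0.1542 + 0.1360) / 0.2907 = -0.0624 ≈ -0.06
d₂ = -0.0624 − 0.2907 = -0.3531 ≈ -0.35
e^(−rT) = e^(−0.075·1.25) = 0.9105
C = 36·N(-0.06) − 42·0.9105·N(-0.35) = 36·0.4761 − 42·0.9105·0.3632 = 17.1396 − 13.8891 = 3.2505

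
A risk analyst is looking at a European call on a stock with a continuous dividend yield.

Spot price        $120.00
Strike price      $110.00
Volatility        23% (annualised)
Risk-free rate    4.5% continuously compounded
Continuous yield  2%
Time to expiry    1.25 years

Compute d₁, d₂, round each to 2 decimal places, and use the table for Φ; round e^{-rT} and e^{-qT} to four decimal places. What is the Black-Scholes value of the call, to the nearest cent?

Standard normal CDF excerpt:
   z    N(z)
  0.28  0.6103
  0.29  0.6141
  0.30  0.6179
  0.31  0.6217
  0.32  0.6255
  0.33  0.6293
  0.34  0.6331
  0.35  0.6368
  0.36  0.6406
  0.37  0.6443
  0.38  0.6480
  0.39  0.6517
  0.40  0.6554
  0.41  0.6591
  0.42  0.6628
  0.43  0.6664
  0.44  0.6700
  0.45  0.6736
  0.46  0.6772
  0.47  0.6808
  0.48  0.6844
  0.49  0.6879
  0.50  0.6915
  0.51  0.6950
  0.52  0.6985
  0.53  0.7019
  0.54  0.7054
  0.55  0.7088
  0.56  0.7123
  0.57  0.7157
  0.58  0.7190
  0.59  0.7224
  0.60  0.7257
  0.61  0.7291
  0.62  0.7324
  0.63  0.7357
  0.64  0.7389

σ√T = 0.23 × 1.1180 = 0.2571
d₁ = [ln(120/110) + (0.045 − 0.02 + 0.23²/2)·1.25] / 0.2571 = [0.0870 + 0.0643] / 0.2571 = 0.5885 which rounds to 0.59
d₂ = d₁ − σ√T = 0.5885 − 0.2571 = 0.3313 which rounds to 0.33
e^(−qT) = e^(−0.02·1.25) = 0.9753;  e^(−rT) = e^(−0.045·1.25) = 0.9453
N(d₁) = N(0.59) = 0.7224;  N(d₂) = N(0.33) = 0.6293
C = 120·0.9753·0.7224 − 110·0.9453·0.6293 = 84.5468 − 65.4365 = 19.1103

$19.11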